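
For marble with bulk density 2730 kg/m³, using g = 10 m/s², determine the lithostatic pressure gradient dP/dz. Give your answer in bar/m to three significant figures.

0.273 bar/m

dP/dz = ρg = 2730 kg/m³ × 10 m/s² = 27300 Pa/m
= 27300 Pa/m × (1 bar/m / 1.0000×10^5 Pa/m) = 0.27300 bar/m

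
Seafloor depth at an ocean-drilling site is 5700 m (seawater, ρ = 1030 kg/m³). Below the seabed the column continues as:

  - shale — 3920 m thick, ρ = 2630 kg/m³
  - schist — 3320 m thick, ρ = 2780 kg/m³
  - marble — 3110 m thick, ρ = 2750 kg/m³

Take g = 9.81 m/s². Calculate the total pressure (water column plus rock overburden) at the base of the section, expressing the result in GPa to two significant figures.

seawater: 1030 kg/m³ × 9.81 m/s² × 5700 m = 5.759×10^7 Pa = 0.05759 GPa
shale: 2630 kg/m³ × 9.81 m/s² × 3920 m = 1.011×10^8 Pa = 0.1011 GPa
schist: 2780 kg/m³ × 9.81 m/s² × 3320 m = 9.054×10^7 Pa = 0.09054 GPa
marble: 2750 kg/m³ × 9.81 m/s² × 3110 m = 8.390×10^7 Pa = 0.08390 GPa
Total = 0.05759 + 0.1011 + 0.09054 + 0.08390 = 0.33317 GPa

0.33 GPa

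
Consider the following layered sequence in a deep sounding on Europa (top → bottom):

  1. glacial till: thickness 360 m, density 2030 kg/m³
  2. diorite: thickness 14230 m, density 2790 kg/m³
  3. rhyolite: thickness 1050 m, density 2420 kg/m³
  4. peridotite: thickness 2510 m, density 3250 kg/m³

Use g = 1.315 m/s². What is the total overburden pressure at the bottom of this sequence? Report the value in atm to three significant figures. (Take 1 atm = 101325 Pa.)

664 atm

glacial till: 2030 kg/m³ × 1.315 m/s² × 360 m = 9.610×10^5 Pa = 9.484 atm
diorite: 2790 kg/m³ × 1.315 m/s² × 14230 m = 5.221×10^7 Pa = 515.3 atm
rhyolite: 2420 kg/m³ × 1.315 m/s² × 1050 m = 3.341×10^6 Pa = 32.98 atm
peridotite: 3250 kg/m³ × 1.315 m/s² × 2510 m = 1.073×10^7 Pa = 105.9 atm
Total = 9.484 + 515.3 + 32.98 + 105.9 = 663.58 atm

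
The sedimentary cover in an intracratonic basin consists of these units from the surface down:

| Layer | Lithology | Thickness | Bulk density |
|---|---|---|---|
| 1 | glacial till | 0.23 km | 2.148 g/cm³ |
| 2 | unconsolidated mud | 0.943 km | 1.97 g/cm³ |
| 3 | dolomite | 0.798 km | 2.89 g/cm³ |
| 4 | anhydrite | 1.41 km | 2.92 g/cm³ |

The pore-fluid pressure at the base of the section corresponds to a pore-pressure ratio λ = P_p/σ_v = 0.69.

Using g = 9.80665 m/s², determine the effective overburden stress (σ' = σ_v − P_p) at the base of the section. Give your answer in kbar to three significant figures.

0.267 kbar

Overburden (lithostatic) stress σ_v:
glacial till: 2148 kg/m³ × 9.80665 m/s² × 230 m = 4.845×10^6 Pa = 4.845 MPa
unconsolidated mud: 1970 kg/m³ × 9.80665 m/s² × 943 m = 1.822×10^7 Pa = 18.22 MPa
dolomite: 2890 kg/m³ × 9.80665 m/s² × 798 m = 2.262×10^7 Pa = 22.62 MPa
anhydrite: 2920 kg/m³ × 9.80665 m/s² × 1410 m = 4.038×10^7 Pa = 40.38 MPa
Total = 4.845 + 18.22 + 22.62 + 40.38 = 86.055 MPa
Pore pressure P_p = λ·σ_v = 0.69 × 86.06 MPa = 59.38 MPa
Effective stress σ' = σ_v − P_p = 86.06 − 59.38 = 26.677 MPa = 0.26677 kbar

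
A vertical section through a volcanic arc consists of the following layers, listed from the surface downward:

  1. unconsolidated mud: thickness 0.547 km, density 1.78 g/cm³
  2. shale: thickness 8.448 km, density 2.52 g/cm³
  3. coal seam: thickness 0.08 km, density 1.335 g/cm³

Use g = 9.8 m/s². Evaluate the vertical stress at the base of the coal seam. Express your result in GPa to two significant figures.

0.22 GPa

unconsolidated mud: 1780 kg/m³ × 9.8 m/s² × 547 m = 9.542×10^6 Pa = 9.542×10^-3 GPa
shale: 2520 kg/m³ × 9.8 m/s² × 8448 m = 2.086×10^8 Pa = 0.2086 GPa
coal seam: 1335 kg/m³ × 9.8 m/s² × 80 m = 1.047×10^6 Pa = 1.047×10^-3 GPa
Total = 9.542×10^-3 + 0.2086 + 1.047×10^-3 = 0.21922 GPa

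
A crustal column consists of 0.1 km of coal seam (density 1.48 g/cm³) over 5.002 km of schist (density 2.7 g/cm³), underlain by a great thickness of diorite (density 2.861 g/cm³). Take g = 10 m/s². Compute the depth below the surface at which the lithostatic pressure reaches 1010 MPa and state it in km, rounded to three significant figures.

35.6 km

Pressure at base of upper layers: 1480×10×100 + 2700×10×5002 = 1.365×10^8 Pa = 136.5 MPa
Remaining pressure to be supplied by diorite: 1.010×10^9 − 1.365×10^8 = 8.735×10^8 Pa
Additional depth in diorite = 8.735×10^8 Pa / (2861 kg/m³ × 10 m/s²) = 30530 m
Total depth = 5102 m + 30530 m = 35632 m
= 35.632 km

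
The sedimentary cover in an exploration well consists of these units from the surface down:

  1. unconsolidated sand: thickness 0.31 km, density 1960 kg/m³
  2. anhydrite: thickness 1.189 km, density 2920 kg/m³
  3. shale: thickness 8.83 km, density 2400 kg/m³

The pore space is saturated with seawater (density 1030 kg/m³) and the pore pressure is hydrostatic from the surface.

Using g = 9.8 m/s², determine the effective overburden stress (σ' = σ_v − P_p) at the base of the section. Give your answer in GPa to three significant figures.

0.143 GPa

Overburden (lithostatic) stress σ_v:
unconsolidated sand: 1960 kg/m³ × 9.8 m/s² × 310 m = 5.954×10^6 Pa = 5.954 MPa
anhydrite: 2920 kg/m³ × 9.8 m/s² × 1189 m = 3.402×10^7 Pa = 34.02 MPa
shale: 2400 kg/m³ × 9.8 m/s² × 8830 m = 2.077×10^8 Pa = 207.7 MPa
Total = 5.954 + 34.02 + 207.7 = 247.66 MPa
Pore pressure P_p = 1030 kg/m³ × 9.8 m/s² × 10329 m = 1.043×10^8 Pa = 104.3 MPa
Effective stress σ' = σ_v − P_p = 247.7 − 104.3 = 143.40 MPa = 0.14340 GPa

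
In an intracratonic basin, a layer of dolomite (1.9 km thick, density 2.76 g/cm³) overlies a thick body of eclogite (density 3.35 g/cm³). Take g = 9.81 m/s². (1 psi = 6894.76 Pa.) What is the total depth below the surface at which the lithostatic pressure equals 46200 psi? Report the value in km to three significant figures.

10.0 km

Pressure at base of upper layers: 2760×9.81×1900 = 5.144×10^7 Pa = 7461 psi
Remaining pressure to be supplied by eclogite: 3.185×10^8 − 5.144×10^7 = 2.671×10^8 Pa
Additional depth in eclogite = 2.671×10^8 Pa / (3350 kg/m³ × 9.81 m/s²) = 8127.4 m
Total depth = 1900 m + 8127.4 m = 10027 m
= 10.027 km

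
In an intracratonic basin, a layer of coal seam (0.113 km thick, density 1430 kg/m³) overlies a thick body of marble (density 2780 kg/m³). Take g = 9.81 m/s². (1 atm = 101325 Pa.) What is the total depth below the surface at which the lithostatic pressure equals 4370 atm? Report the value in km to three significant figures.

16.3 km

Pressure at base of upper layers: 1430×9.81×113 = 1.585×10^6 Pa = 15.64 atm
Remaining pressure to be supplied by marble: 4.428×10^8 − 1.585×10^6 = 4.412×10^8 Pa
Additional depth in marble = 4.412×10^8 Pa / (2780 kg/m³ × 9.81 m/s²) = 16178 m
Total depth = 113 m + 16178 m = 16291 m
= 16.291 km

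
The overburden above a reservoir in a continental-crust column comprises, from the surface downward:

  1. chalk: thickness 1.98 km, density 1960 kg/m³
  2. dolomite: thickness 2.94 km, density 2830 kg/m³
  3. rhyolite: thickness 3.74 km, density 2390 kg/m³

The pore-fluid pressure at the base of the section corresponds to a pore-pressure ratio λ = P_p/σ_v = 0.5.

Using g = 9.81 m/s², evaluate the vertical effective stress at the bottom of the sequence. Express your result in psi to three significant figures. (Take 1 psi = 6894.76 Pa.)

15000 psi

Overburden (lithostatic) stress σ_v:
chalk: 1960 kg/m³ × 9.81 m/s² × 1980 m = 3.807×10^7 Pa = 38.07 MPa
dolomite: 2830 kg/m³ × 9.81 m/s² × 2940 m = 8.162×10^7 Pa = 81.62 MPa
rhyolite: 2390 kg/m³ × 9.81 m/s² × 3740 m = 8.769×10^7 Pa = 87.69 MPa
Total = 38.07 + 81.62 + 87.69 = 207.38 MPa
Pore pressure P_p = λ·σ_v = 0.5 × 207.4 MPa = 103.7 MPa
Effective stress σ' = σ_v − P_p = 207.4 − 103.7 = 103.69 MPa = 15039 psi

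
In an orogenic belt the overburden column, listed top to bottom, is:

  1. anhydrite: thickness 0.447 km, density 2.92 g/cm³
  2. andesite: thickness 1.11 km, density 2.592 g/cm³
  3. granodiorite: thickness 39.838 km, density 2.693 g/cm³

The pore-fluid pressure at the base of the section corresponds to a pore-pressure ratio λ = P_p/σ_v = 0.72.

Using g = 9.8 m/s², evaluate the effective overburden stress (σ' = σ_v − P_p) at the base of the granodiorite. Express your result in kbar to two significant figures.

3.1 kbar

Overburden (lithostatic) stress σ_v:
anhydrite: 2920 kg/m³ × 9.8 m/s² × 447 m = 1.279×10^7 Pa = 12.79 MPa
andesite: 2592 kg/m³ × 9.8 m/s² × 1110 m = 2.820×10^7 Pa = 28.20 MPa
granodiorite: 2693 kg/m³ × 9.8 m/s² × 39838 m = 1.051×10^9 Pa = 1051 MPa
Total = 12.79 + 28.20 + 1051 = 1092.4 MPa
Pore pressure P_p = λ·σ_v = 0.72 × 1092 MPa = 786.5 MPa
Effective stress σ' = σ_v − P_p = 1092 − 786.5 = 305.86 MPa = 3.0586 kbar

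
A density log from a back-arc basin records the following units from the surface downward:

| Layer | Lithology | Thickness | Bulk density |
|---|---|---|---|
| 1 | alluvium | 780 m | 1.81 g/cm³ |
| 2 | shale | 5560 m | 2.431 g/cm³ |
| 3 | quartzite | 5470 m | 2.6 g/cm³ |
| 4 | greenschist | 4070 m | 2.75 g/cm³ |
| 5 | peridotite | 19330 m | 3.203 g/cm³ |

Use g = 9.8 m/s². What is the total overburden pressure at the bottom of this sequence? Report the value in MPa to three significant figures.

1000 MPa

alluvium: 1810 kg/m³ × 9.8 m/s² × 780 m = 1.384×10^7 Pa = 13.84 MPa
shale: 2431 kg/m³ × 9.8 m/s² × 5560 m = 1.325×10^8 Pa = 132.5 MPa
quartzite: 2600 kg/m³ × 9.8 m/s² × 5470 m = 1.394×10^8 Pa = 139.4 MPa
greenschist: 2750 kg/m³ × 9.8 m/s² × 4070 m = 1.097×10^8 Pa = 109.7 MPa
peridotite: 3203 kg/m³ × 9.8 m/s² × 19330 m = 6.068×10^8 Pa = 606.8 MPa
Total = 13.84 + 132.5 + 139.4 + 109.7 + 606.8 = 1002.1 MPa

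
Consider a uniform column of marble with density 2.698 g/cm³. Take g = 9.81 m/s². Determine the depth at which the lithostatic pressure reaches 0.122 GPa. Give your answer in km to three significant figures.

4.61 km

h = P/(ρg) = 0.122 GPa / (2698 kg/m³ × 9.81 m/s²) = 1.220×10^8 Pa / 26467 Pa/m = 4609.4 m
= 4.6094 km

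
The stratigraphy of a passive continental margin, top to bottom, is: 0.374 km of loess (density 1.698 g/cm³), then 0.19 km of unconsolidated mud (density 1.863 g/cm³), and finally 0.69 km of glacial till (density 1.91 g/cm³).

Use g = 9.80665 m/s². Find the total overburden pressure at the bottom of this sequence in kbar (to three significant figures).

loess: 1698 kg/m³ × 9.80665 m/s² × 374 m = 6.228×10^6 Pa = 0.06228 kbar
unconsolidated mud: 1863 kg/m³ × 9.80665 m/s² × 190 m = 3.471×10^6 Pa = 0.03471 kbar
glacial till: 1910 kg/m³ × 9.80665 m/s² × 690 m = 1.292×10^7 Pa = 0.1292 kbar
Total = 0.06228 + 0.03471 + 0.1292 = 0.22623 kbar

0.226 kbar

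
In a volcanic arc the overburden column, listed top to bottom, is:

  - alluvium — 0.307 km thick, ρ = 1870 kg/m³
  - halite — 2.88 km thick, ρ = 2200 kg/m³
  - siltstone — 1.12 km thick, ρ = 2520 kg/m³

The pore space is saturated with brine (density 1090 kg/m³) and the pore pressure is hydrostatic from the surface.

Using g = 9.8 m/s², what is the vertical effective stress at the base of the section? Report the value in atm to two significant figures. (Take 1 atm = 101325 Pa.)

Overburden (lithostatic) stress σ_v:
alluvium: 1870 kg/m³ × 9.8 m/s² × 307 m = 5.626×10^6 Pa = 5.626 MPa
halite: 2200 kg/m³ × 9.8 m/s² × 2880 m = 6.209×10^7 Pa = 62.09 MPa
siltstone: 2520 kg/m³ × 9.8 m/s² × 1120 m = 2.766×10^7 Pa = 27.66 MPa
Total = 5.626 + 62.09 + 27.66 = 95.378 MPa
Pore pressure P_p = 1090 kg/m³ × 9.8 m/s² × 4307 m = 4.601×10^7 Pa = 46.01 MPa
Effective stress σ' = σ_v − P_p = 95.38 − 46.01 = 49.371 MPa = 487.25 atm

490 atm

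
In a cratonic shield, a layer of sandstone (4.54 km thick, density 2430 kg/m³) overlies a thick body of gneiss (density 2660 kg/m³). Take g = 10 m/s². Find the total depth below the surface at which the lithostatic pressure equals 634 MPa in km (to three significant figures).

Pressure at base of upper layers: 2430×10×4540 = 1.103×10^8 Pa = 110.3 MPa
Remaining pressure to be supplied by gneiss: 6.340×10^8 − 1.103×10^8 = 5.237×10^8 Pa
Additional depth in gneiss = 5.237×10^8 Pa / (2660 kg/m³ × 10 m/s²) = 19687 m
Total depth = 4540 m + 19687 m = 24227 m
= 24.227 km

24.2 km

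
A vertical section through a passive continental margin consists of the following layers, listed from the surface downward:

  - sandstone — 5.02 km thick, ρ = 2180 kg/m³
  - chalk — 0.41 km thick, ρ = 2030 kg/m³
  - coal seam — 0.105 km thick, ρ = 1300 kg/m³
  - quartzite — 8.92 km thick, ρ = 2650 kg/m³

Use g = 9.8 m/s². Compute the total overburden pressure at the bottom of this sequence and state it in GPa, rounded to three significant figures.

0.348 GPa

sandstone: 2180 kg/m³ × 9.8 m/s² × 5020 m = 1.072×10^8 Pa = 0.1072 GPa
chalk: 2030 kg/m³ × 9.8 m/s² × 410 m = 8.157×10^6 Pa = 8.157×10^-3 GPa
coal seam: 1300 kg/m³ × 9.8 m/s² × 105 m = 1.338×10^6 Pa = 1.338×10^-3 GPa
quartzite: 2650 kg/m³ × 9.8 m/s² × 8920 m = 2.317×10^8 Pa = 0.2317 GPa
Total = 0.1072 + 8.157×10^-3 + 1.338×10^-3 + 0.2317 = 0.34839 GPa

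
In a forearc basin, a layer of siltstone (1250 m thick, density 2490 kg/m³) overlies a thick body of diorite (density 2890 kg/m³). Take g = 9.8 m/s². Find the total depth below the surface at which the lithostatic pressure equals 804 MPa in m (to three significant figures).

Pressure at base of upper layers: 2490×9.8×1250 = 3.050×10^7 Pa = 30.50 MPa
Remaining pressure to be supplied by diorite: 8.040×10^8 − 3.050×10^7 = 7.735×10^8 Pa
Additional depth in diorite = 7.735×10^8 Pa / (2890 kg/m³ × 9.8 m/s²) = 27311 m
Total depth = 1250 m + 27311 m = 28561 m

28600 m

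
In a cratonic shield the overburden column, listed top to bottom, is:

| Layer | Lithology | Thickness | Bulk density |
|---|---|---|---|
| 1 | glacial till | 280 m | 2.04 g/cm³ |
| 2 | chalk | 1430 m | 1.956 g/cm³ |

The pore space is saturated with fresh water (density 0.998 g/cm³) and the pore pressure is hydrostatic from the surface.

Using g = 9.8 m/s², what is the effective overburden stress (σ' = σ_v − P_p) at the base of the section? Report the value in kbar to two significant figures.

0.16 kbar

Overburden (lithostatic) stress σ_v:
glacial till: 2040 kg/m³ × 9.8 m/s² × 280 m = 5.598×10^6 Pa = 5.598 MPa
chalk: 1956 kg/m³ × 9.8 m/s² × 1430 m = 2.741×10^7 Pa = 27.41 MPa
Total = 5.598 + 27.41 = 33.009 MPa
Pore pressure P_p = 998 kg/m³ × 9.8 m/s² × 1710 m = 1.672×10^7 Pa = 16.72 MPa
Effective stress σ' = σ_v − P_p = 33.01 − 16.72 = 16.285 MPa = 0.16285 kbar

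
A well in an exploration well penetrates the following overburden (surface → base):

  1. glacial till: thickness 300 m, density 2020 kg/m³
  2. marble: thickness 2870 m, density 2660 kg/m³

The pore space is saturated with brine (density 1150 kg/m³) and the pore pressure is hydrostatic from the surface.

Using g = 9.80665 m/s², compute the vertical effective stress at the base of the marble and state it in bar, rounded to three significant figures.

Overburden (lithostatic) stress σ_v:
glacial till: 2020 kg/m³ × 9.80665 m/s² × 300 m = 5.943×10^6 Pa = 5.943 MPa
marble: 2660 kg/m³ × 9.80665 m/s² × 2870 m = 7.487×10^7 Pa = 74.87 MPa
Total = 5.943 + 74.87 = 80.809 MPa
Pore pressure P_p = 1150 kg/m³ × 9.80665 m/s² × 3170 m = 3.575×10^7 Pa = 35.75 MPa
Effective stress σ' = σ_v − P_p = 80.81 − 35.75 = 45.059 MPa = 450.59 bar

451 bar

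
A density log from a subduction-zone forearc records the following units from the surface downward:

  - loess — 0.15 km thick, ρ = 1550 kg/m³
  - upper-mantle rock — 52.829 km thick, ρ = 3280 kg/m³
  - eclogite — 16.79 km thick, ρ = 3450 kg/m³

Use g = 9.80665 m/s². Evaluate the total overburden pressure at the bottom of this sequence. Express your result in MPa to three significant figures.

2270 MPa

loess: 1550 kg/m³ × 9.80665 m/s² × 150 m = 2.280×10^6 Pa = 2.280 MPa
upper-mantle rock: 3280 kg/m³ × 9.80665 m/s² × 52829 m = 1.699×10^9 Pa = 1699 MPa
eclogite: 3450 kg/m³ × 9.80665 m/s² × 16790 m = 5.681×10^8 Pa = 568.1 MPa
Total = 2.280 + 1699 + 568.1 = 2269.6 MPa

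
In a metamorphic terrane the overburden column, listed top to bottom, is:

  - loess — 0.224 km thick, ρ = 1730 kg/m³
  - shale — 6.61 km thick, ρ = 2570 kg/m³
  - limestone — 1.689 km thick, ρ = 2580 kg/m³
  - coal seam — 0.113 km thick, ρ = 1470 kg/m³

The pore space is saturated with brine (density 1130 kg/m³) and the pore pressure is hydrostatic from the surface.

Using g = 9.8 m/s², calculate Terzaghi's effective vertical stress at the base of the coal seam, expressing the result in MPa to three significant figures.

119 MPa

Overburden (lithostatic) stress σ_v:
loess: 1730 kg/m³ × 9.8 m/s² × 224 m = 3.798×10^6 Pa = 3.798 MPa
shale: 2570 kg/m³ × 9.8 m/s² × 6610 m = 1.665×10^8 Pa = 166.5 MPa
limestone: 2580 kg/m³ × 9.8 m/s² × 1689 m = 4.270×10^7 Pa = 42.70 MPa
coal seam: 1470 kg/m³ × 9.8 m/s² × 113 m = 1.628×10^6 Pa = 1.628 MPa
Total = 3.798 + 166.5 + 42.70 + 1.628 = 214.61 MPa
Pore pressure P_p = 1130 kg/m³ × 9.8 m/s² × 8636 m = 9.564×10^7 Pa = 95.64 MPa
Effective stress σ' = σ_v − P_p = 214.6 − 95.64 = 118.97 MPa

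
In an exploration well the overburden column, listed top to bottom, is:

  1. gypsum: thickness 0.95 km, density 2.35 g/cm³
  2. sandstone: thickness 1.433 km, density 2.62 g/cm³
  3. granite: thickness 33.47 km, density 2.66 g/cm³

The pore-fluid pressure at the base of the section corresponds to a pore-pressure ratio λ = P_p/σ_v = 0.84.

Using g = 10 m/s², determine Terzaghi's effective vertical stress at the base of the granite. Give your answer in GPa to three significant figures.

0.152 GPa

Overburden (lithostatic) stress σ_v:
gypsum: 2350 kg/m³ × 10 m/s² × 950 m = 2.232×10^7 Pa = 22.32 MPa
sandstone: 2620 kg/m³ × 10 m/s² × 1433 m = 3.754×10^7 Pa = 37.54 MPa
granite: 2660 kg/m³ × 10 m/s² × 33470 m = 8.903×10^8 Pa = 890.3 MPa
Total = 22.32 + 37.54 + 890.3 = 950.17 MPa
Pore pressure P_p = λ·σ_v = 0.84 × 950.2 MPa = 798.1 MPa
Effective stress σ' = σ_v − P_p = 950.2 − 798.1 = 152.03 MPa = 0.15203 GPa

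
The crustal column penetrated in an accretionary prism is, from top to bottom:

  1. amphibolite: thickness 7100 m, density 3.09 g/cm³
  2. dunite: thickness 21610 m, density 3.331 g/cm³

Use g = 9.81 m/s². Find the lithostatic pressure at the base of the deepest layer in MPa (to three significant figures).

amphibolite: 3090 kg/m³ × 9.81 m/s² × 7100 m = 2.152×10^8 Pa = 215.2 MPa
dunite: 3331 kg/m³ × 9.81 m/s² × 21610 m = 7.062×10^8 Pa = 706.2 MPa
Total = 215.2 + 706.2 = 921.37 MPa

921 MPa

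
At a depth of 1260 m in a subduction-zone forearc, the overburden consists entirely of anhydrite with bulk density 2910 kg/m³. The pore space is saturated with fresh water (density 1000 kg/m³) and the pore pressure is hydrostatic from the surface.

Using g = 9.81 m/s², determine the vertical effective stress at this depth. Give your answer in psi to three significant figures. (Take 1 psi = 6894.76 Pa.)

3420 psi

Overburden (lithostatic) stress σ_v:
anhydrite: 2910 kg/m³ × 9.81 m/s² × 1260 m = 3.597×10^7 Pa = 35.97 MPa
Pore pressure P_p = 1000 kg/m³ × 9.81 m/s² × 1260 m = 1.236×10^7 Pa = 12.36 MPa
Effective stress σ' = σ_v − P_p = 35.97 − 12.36 = 23.609 MPa = 3424.2 psi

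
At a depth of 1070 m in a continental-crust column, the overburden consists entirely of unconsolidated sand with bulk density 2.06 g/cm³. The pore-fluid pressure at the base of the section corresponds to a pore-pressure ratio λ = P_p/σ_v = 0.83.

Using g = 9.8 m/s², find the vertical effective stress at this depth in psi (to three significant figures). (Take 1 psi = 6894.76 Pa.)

Overburden (lithostatic) stress σ_v:
unconsolidated sand: 2060 kg/m³ × 9.8 m/s² × 1070 m = 2.160×10^7 Pa = 21.60 MPa
Pore pressure P_p = λ·σ_v = 0.83 × 21.60 MPa = 17.93 MPa
Effective stress σ' = σ_v − P_p = 21.60 − 17.93 = 3.6722 MPa = 532.61 psi

533 psi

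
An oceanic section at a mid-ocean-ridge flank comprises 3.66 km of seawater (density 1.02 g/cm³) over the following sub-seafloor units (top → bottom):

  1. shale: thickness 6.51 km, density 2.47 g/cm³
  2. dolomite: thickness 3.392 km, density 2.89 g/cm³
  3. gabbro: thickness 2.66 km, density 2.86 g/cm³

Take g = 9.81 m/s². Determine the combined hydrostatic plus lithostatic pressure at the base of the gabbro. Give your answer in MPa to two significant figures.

370 MPa

seawater: 1020 kg/m³ × 9.81 m/s² × 3660 m = 3.662×10^7 Pa = 36.62 MPa
shale: 2470 kg/m³ × 9.81 m/s² × 6510 m = 1.577×10^8 Pa = 157.7 MPa
dolomite: 2890 kg/m³ × 9.81 m/s² × 3392 m = 9.617×10^7 Pa = 96.17 MPa
gabbro: 2860 kg/m³ × 9.81 m/s² × 2660 m = 7.463×10^7 Pa = 74.63 MPa
Total = 36.62 + 157.7 + 96.17 + 74.63 = 365.16 MPa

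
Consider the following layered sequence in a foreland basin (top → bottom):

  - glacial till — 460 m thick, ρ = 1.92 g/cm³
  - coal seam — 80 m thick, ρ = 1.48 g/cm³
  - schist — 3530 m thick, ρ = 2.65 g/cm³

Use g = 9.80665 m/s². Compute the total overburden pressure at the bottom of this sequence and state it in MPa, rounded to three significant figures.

102 MPa

glacial till: 1920 kg/m³ × 9.80665 m/s² × 460 m = 8.661×10^6 Pa = 8.661 MPa
coal seam: 1480 kg/m³ × 9.80665 m/s² × 80 m = 1.161×10^6 Pa = 1.161 MPa
schist: 2650 kg/m³ × 9.80665 m/s² × 3530 m = 9.174×10^7 Pa = 91.74 MPa
Total = 8.661 + 1.161 + 91.74 = 101.56 MPa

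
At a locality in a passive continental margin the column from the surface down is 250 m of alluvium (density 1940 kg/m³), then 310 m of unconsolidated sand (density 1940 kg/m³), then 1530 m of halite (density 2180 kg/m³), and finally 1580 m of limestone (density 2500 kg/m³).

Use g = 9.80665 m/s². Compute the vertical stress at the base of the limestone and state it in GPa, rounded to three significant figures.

0.0821 GPa

alluvium: 1940 kg/m³ × 9.80665 m/s² × 250 m = 4.756×10^6 Pa = 4.756×10^-3 GPa
unconsolidated sand: 1940 kg/m³ × 9.80665 m/s² × 310 m = 5.898×10^6 Pa = 5.898×10^-3 GPa
halite: 2180 kg/m³ × 9.80665 m/s² × 1530 m = 3.271×10^7 Pa = 0.03271 GPa
limestone: 2500 kg/m³ × 9.80665 m/s² × 1580 m = 3.874×10^7 Pa = 0.03874 GPa
Total = 4.756×10^-3 + 5.898×10^-3 + 0.03271 + 0.03874 = 0.082099 GPa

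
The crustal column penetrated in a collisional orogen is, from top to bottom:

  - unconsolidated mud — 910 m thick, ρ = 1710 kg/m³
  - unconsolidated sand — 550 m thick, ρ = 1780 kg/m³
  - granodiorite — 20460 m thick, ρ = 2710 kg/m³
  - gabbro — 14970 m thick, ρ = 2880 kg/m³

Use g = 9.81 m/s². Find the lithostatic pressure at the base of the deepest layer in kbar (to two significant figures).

9.9 kbar

unconsolidated mud: 1710 kg/m³ × 9.81 m/s² × 910 m = 1.527×10^7 Pa = 0.1527 kbar
unconsolidated sand: 1780 kg/m³ × 9.81 m/s² × 550 m = 9.604×10^6 Pa = 0.09604 kbar
granodiorite: 2710 kg/m³ × 9.81 m/s² × 20460 m = 5.439×10^8 Pa = 5.439 kbar
gabbro: 2880 kg/m³ × 9.81 m/s² × 14970 m = 4.229×10^8 Pa = 4.229 kbar
Total = 0.1527 + 0.09604 + 5.439 + 4.229 = 9.9174 kbar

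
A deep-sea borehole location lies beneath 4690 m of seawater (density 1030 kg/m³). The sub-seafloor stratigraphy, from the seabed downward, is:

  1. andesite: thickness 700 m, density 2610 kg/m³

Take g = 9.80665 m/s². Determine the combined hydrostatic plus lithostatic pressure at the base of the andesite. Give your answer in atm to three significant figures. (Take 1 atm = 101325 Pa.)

seawater: 1030 kg/m³ × 9.80665 m/s² × 4690 m = 4.737×10^7 Pa = 467.5 atm
andesite: 2610 kg/m³ × 9.80665 m/s² × 700 m = 1.792×10^7 Pa = 176.8 atm
Total = 467.5 + 176.8 = 644.36 atm

644 atm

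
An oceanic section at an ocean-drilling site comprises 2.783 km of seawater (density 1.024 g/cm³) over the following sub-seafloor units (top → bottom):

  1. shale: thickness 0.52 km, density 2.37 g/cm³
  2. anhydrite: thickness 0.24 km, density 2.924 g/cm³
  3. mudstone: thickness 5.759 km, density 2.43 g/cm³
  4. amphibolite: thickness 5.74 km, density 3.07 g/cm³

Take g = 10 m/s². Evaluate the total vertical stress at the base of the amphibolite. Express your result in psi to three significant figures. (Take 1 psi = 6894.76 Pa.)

seawater: 1024 kg/m³ × 10 m/s² × 2783 m = 2.850×10^7 Pa = 4133 psi
shale: 2370 kg/m³ × 10 m/s² × 520 m = 1.232×10^7 Pa = 1787 psi
anhydrite: 2924 kg/m³ × 10 m/s² × 240 m = 7.018×10^6 Pa = 1018 psi
mudstone: 2430 kg/m³ × 10 m/s² × 5759 m = 1.399×10^8 Pa = 20297 psi
amphibolite: 3070 kg/m³ × 10 m/s² × 5740 m = 1.762×10^8 Pa = 25558 psi
Total = 4133 + 1787 + 1018 + 20297 + 25558 = 52794 psi

52800 psi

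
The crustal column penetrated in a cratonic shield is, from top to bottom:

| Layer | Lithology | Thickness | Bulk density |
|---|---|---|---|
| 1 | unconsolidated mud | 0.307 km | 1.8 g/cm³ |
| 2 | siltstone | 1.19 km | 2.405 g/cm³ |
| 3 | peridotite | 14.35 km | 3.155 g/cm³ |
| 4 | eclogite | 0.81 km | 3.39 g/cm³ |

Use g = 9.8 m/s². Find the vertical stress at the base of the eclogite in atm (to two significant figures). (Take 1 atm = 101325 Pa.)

5000 atm

unconsolidated mud: 1800 kg/m³ × 9.8 m/s² × 307 m = 5.415×10^6 Pa = 53.45 atm
siltstone: 2405 kg/m³ × 9.8 m/s² × 1190 m = 2.805×10^7 Pa = 276.8 atm
peridotite: 3155 kg/m³ × 9.8 m/s² × 14350 m = 4.437×10^8 Pa = 4379 atm
eclogite: 3390 kg/m³ × 9.8 m/s² × 810 m = 2.691×10^7 Pa = 265.6 atm
Total = 53.45 + 276.8 + 4379 + 265.6 = 4974.7 atm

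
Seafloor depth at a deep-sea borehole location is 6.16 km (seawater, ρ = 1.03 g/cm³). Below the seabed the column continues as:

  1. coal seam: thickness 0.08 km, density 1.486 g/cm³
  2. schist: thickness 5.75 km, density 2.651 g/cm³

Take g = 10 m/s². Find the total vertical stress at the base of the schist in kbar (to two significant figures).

seawater: 1030 kg/m³ × 10 m/s² × 6160 m = 6.345×10^7 Pa = 0.6345 kbar
coal seam: 1486 kg/m³ × 10 m/s² × 80 m = 1.189×10^6 Pa = 0.01189 kbar
schist: 2651 kg/m³ × 10 m/s² × 5750 m = 1.524×10^8 Pa = 1.524 kbar
Total = 0.6345 + 0.01189 + 1.524 = 2.1707 kbar

2.2 kbar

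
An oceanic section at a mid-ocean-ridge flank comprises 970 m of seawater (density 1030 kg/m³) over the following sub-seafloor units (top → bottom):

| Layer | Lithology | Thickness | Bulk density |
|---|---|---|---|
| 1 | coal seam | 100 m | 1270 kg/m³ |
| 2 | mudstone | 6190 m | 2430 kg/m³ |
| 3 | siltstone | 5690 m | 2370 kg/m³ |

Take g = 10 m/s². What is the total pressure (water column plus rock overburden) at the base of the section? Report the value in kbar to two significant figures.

seawater: 1030 kg/m³ × 10 m/s² × 970 m = 9.991×10^6 Pa = 0.09991 kbar
coal seam: 1270 kg/m³ × 10 m/s² × 100 m = 1.270×10^6 Pa = 0.01270 kbar
mudstone: 2430 kg/m³ × 10 m/s² × 6190 m = 1.504×10^8 Pa = 1.504 kbar
siltstone: 2370 kg/m³ × 10 m/s² × 5690 m = 1.349×10^8 Pa = 1.349 kbar
Total = 0.09991 + 0.01270 + 1.504 + 1.349 = 2.9653 kbar

3.0 kbar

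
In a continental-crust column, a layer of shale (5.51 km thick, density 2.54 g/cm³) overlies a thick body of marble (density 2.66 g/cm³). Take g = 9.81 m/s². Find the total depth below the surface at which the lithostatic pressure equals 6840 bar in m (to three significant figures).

26500 m

Pressure at base of upper layers: 2540×9.81×5510 = 1.373×10^8 Pa = 1373 bar
Remaining pressure to be supplied by marble: 6.840×10^8 − 1.373×10^8 = 5.467×10^8 Pa
Additional depth in marble = 5.467×10^8 Pa / (2660 kg/m³ × 9.81 m/s²) = 20951 m
Total depth = 5510 m + 20951 m = 26461 m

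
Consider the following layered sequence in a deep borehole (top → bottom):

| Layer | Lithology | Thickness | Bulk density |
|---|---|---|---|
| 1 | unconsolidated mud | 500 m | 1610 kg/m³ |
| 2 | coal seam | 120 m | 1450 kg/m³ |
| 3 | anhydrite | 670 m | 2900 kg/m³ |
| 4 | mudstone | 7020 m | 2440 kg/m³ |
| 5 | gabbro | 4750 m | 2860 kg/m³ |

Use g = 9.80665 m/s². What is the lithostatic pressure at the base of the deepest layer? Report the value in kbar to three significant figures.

unconsolidated mud: 1610 kg/m³ × 9.80665 m/s² × 500 m = 7.894×10^6 Pa = 0.07894 kbar
coal seam: 1450 kg/m³ × 9.80665 m/s² × 120 m = 1.706×10^6 Pa = 0.01706 kbar
anhydrite: 2900 kg/m³ × 9.80665 m/s² × 670 m = 1.905×10^7 Pa = 0.1905 kbar
mudstone: 2440 kg/m³ × 9.80665 m/s² × 7020 m = 1.680×10^8 Pa = 1.680 kbar
gabbro: 2860 kg/m³ × 9.80665 m/s² × 4750 m = 1.332×10^8 Pa = 1.332 kbar
Total = 0.07894 + 0.01706 + 0.1905 + 1.680 + 1.332 = 3.2985 kbar

3.30 kbar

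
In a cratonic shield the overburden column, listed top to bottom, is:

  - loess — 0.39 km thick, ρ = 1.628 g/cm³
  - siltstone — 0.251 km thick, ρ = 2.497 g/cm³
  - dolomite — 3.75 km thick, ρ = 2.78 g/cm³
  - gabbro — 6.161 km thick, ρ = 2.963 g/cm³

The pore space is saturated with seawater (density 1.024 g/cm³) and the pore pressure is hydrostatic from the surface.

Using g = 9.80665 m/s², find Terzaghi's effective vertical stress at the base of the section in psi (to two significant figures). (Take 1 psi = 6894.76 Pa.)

Overburden (lithostatic) stress σ_v:
loess: 1628 kg/m³ × 9.80665 m/s² × 390 m = 6.226×10^6 Pa = 6.226 MPa
siltstone: 2497 kg/m³ × 9.80665 m/s² × 251 m = 6.146×10^6 Pa = 6.146 MPa
dolomite: 2780 kg/m³ × 9.80665 m/s² × 3750 m = 1.022×10^8 Pa = 102.2 MPa
gabbro: 2963 kg/m³ × 9.80665 m/s² × 6161 m = 1.790×10^8 Pa = 179.0 MPa
Total = 6.226 + 6.146 + 102.2 + 179.0 = 293.63 MPa
Pore pressure P_p = 1024 kg/m³ × 9.80665 m/s² × 10552 m = 1.060×10^8 Pa = 106.0 MPa
Effective stress σ' = σ_v − P_p = 293.6 − 106.0 = 187.66 MPa = 27218 psi

27000 psi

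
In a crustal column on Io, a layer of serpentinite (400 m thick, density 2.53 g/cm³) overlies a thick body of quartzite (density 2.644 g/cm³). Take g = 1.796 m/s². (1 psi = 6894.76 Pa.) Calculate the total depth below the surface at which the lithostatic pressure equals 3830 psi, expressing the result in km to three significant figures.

Pressure at base of upper layers: 2530×1.796×400 = 1.818×10^6 Pa = 263.6 psi
Remaining pressure to be supplied by quartzite: 2.641×10^7 − 1.818×10^6 = 2.459×10^7 Pa
Additional depth in quartzite = 2.459×10^7 Pa / (2644 kg/m³ × 1.796 m/s²) = 5178.2 m
Total depth = 400 m + 5178.2 m = 5578.2 m
= 5.5782 km

5.58 km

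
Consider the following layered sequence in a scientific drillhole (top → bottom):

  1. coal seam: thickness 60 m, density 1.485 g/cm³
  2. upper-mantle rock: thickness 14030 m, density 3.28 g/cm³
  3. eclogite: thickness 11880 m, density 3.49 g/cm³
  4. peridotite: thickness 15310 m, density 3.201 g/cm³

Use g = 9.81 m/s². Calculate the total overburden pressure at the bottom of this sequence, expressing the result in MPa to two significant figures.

coal seam: 1485 kg/m³ × 9.81 m/s² × 60 m = 8.741×10^5 Pa = 0.8741 MPa
upper-mantle rock: 3280 kg/m³ × 9.81 m/s² × 14030 m = 4.514×10^8 Pa = 451.4 MPa
eclogite: 3490 kg/m³ × 9.81 m/s² × 11880 m = 4.067×10^8 Pa = 406.7 MPa
peridotite: 3201 kg/m³ × 9.81 m/s² × 15310 m = 4.808×10^8 Pa = 480.8 MPa
Total = 0.8741 + 451.4 + 406.7 + 480.8 = 1339.8 MPa

1300 MPa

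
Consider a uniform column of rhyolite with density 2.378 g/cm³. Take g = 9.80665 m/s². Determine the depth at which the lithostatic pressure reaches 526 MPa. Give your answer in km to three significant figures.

22.6 km

h = P/(ρg) = 526 MPa / (2378 kg/m³ × 9.80665 m/s²) = 5.260×10^8 Pa / 23320 Pa/m = 22556 m
= 22.556 km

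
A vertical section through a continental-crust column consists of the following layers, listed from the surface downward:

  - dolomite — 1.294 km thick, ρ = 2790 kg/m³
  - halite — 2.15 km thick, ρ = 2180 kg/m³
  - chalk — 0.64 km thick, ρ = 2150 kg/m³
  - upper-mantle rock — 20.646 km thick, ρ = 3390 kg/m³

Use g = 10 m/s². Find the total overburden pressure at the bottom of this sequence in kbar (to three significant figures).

dolomite: 2790 kg/m³ × 10 m/s² × 1294 m = 3.610×10^7 Pa = 0.3610 kbar
halite: 2180 kg/m³ × 10 m/s² × 2150 m = 4.687×10^7 Pa = 0.4687 kbar
chalk: 2150 kg/m³ × 10 m/s² × 640 m = 1.376×10^7 Pa = 0.1376 kbar
upper-mantle rock: 3390 kg/m³ × 10 m/s² × 20646 m = 6.999×10^8 Pa = 6.999 kbar
Total = 0.3610 + 0.4687 + 0.1376 + 6.999 = 7.9663 kbar

7.97 kbar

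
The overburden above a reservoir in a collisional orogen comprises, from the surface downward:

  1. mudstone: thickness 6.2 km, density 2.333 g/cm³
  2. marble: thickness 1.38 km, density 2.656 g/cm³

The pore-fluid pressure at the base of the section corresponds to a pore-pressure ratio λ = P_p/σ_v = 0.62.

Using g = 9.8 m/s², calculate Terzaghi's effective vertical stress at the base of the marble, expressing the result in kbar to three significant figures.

Overburden (lithostatic) stress σ_v:
mudstone: 2333 kg/m³ × 9.8 m/s² × 6200 m = 1.418×10^8 Pa = 141.8 MPa
marble: 2656 kg/m³ × 9.8 m/s² × 1380 m = 3.592×10^7 Pa = 35.92 MPa
Total = 141.8 + 35.92 = 177.67 MPa
Pore pressure P_p = λ·σ_v = 0.62 × 177.7 MPa = 110.2 MPa
Effective stress σ' = σ_v − P_p = 177.7 − 110.2 = 67.516 MPa = 0.67516 kbar

0.675 kbar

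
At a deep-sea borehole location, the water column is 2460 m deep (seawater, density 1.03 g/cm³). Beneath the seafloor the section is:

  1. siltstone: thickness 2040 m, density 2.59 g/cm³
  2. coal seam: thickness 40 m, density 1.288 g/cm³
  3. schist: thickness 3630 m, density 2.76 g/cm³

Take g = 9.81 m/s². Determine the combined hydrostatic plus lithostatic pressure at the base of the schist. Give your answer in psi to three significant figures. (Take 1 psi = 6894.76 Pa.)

25500 psi

seawater: 1030 kg/m³ × 9.81 m/s² × 2460 m = 2.486×10^7 Pa = 3605 psi
siltstone: 2590 kg/m³ × 9.81 m/s² × 2040 m = 5.183×10^7 Pa = 7518 psi
coal seam: 1288 kg/m³ × 9.81 m/s² × 40 m = 5.054×10^5 Pa = 73.30 psi
schist: 2760 kg/m³ × 9.81 m/s² × 3630 m = 9.828×10^7 Pa = 14255 psi
Total = 3605 + 7518 + 73.30 + 14255 = 25451 psi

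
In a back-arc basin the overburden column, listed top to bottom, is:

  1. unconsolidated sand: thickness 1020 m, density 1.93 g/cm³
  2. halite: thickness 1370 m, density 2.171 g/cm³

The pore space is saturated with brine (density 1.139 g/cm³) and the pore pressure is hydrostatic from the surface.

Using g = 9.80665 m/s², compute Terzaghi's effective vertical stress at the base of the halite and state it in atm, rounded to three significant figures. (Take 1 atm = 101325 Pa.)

215 atm

Overburden (lithostatic) stress σ_v:
unconsolidated sand: 1930 kg/m³ × 9.80665 m/s² × 1020 m = 1.931×10^7 Pa = 19.31 MPa
halite: 2171 kg/m³ × 9.80665 m/s² × 1370 m = 2.917×10^7 Pa = 29.17 MPa
Total = 19.31 + 29.17 = 48.473 MPa
Pore pressure P_p = 1139 kg/m³ × 9.80665 m/s² × 2390 m = 2.670×10^7 Pa = 26.70 MPa
Effective stress σ' = σ_v − P_p = 48.47 − 26.70 = 21.777 MPa = 214.92 atm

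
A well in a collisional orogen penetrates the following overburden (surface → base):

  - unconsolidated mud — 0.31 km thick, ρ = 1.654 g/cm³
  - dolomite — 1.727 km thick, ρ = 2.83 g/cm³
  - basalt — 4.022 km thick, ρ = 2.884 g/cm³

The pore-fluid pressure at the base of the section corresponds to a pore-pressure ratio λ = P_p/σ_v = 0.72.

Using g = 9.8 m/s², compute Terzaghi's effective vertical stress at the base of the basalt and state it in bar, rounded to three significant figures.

Overburden (lithostatic) stress σ_v:
unconsolidated mud: 1654 kg/m³ × 9.8 m/s² × 310 m = 5.025×10^6 Pa = 5.025 MPa
dolomite: 2830 kg/m³ × 9.8 m/s² × 1727 m = 4.790×10^7 Pa = 47.90 MPa
basalt: 2884 kg/m³ × 9.8 m/s² × 4022 m = 1.137×10^8 Pa = 113.7 MPa
Total = 5.025 + 47.90 + 113.7 = 166.60 MPa
Pore pressure P_p = λ·σ_v = 0.72 × 166.6 MPa = 119.9 MPa
Effective stress σ' = σ_v − P_p = 166.6 − 119.9 = 46.647 MPa = 466.47 bar

466 bar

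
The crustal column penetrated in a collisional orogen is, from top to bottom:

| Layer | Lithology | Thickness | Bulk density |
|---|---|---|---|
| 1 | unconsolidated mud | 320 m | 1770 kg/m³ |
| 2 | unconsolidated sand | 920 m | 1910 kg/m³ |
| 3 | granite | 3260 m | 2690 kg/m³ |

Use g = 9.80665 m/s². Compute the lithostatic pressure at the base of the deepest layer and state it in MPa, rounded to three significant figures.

unconsolidated mud: 1770 kg/m³ × 9.80665 m/s² × 320 m = 5.554×10^6 Pa = 5.554 MPa
unconsolidated sand: 1910 kg/m³ × 9.80665 m/s² × 920 m = 1.723×10^7 Pa = 17.23 MPa
granite: 2690 kg/m³ × 9.80665 m/s² × 3260 m = 8.600×10^7 Pa = 86.00 MPa
Total = 5.554 + 17.23 + 86.00 = 108.79 MPa

109 MPa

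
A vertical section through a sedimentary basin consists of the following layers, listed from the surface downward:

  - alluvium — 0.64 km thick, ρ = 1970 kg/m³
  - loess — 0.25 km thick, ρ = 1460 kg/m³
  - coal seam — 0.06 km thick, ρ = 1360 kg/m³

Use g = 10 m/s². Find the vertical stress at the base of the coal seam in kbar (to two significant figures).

0.17 kbar

alluvium: 1970 kg/m³ × 10 m/s² × 640 m = 1.261×10^7 Pa = 0.1261 kbar
loess: 1460 kg/m³ × 10 m/s² × 250 m = 3.650×10^6 Pa = 0.03650 kbar
coal seam: 1360 kg/m³ × 10 m/s² × 60 m = 8.160×10^5 Pa = 8.160×10^-3 kbar
Total = 0.1261 + 0.03650 + 8.160×10^-3 = 0.17074 kbar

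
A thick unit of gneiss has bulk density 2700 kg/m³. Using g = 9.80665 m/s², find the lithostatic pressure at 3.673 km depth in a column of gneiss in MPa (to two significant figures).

97 MPa

gneiss: 2700 kg/m³ × 9.80665 m/s² × 3673 m = 9.725×10^7 Pa = 97.25 MPa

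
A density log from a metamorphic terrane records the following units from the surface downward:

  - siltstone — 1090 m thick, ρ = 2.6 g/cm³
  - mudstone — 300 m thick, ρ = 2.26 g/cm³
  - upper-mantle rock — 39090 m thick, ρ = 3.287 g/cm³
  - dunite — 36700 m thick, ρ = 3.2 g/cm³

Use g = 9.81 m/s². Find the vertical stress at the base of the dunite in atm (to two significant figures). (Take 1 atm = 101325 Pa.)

siltstone: 2600 kg/m³ × 9.81 m/s² × 1090 m = 2.780×10^7 Pa = 274.4 atm
mudstone: 2260 kg/m³ × 9.81 m/s² × 300 m = 6.651×10^6 Pa = 65.64 atm
upper-mantle rock: 3287 kg/m³ × 9.81 m/s² × 39090 m = 1.260×10^9 Pa = 12440 atm
dunite: 3200 kg/m³ × 9.81 m/s² × 36700 m = 1.152×10^9 Pa = 11370 atm
Total = 274.4 + 65.64 + 12440 + 11370 = 24150 atm

24000 atm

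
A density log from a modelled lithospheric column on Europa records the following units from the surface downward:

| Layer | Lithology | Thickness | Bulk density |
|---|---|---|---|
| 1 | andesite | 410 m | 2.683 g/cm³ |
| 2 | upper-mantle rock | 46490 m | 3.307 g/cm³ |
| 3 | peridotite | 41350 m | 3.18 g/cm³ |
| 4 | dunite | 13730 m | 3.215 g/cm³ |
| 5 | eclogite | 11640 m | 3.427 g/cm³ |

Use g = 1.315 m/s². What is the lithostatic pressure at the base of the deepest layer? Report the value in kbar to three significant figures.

andesite: 2683 kg/m³ × 1.315 m/s² × 410 m = 1.447×10^6 Pa = 0.01447 kbar
upper-mantle rock: 3307 kg/m³ × 1.315 m/s² × 46490 m = 2.022×10^8 Pa = 2.022 kbar
peridotite: 3180 kg/m³ × 1.315 m/s² × 41350 m = 1.729×10^8 Pa = 1.729 kbar
dunite: 3215 kg/m³ × 1.315 m/s² × 13730 m = 5.805×10^7 Pa = 0.5805 kbar
eclogite: 3427 kg/m³ × 1.315 m/s² × 11640 m = 5.246×10^7 Pa = 0.5246 kbar
Total = 0.01447 + 2.022 + 1.729 + 0.5805 + 0.5246 = 4.8703 kbar

4.87 kbar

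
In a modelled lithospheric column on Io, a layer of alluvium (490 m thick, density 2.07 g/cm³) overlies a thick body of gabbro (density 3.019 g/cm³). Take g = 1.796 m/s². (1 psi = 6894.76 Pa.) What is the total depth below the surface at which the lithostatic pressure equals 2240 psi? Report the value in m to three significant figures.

Pressure at base of upper layers: 2070×1.796×490 = 1.822×10^6 Pa = 264.2 psi
Remaining pressure to be supplied by gabbro: 1.544×10^7 − 1.822×10^6 = 1.362×10^7 Pa
Additional depth in gabbro = 1.362×10^7 Pa / (3019 kg/m³ × 1.796 m/s²) = 2512.4 m
Total depth = 490 m + 2512.4 m = 3002.4 m

3000 m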